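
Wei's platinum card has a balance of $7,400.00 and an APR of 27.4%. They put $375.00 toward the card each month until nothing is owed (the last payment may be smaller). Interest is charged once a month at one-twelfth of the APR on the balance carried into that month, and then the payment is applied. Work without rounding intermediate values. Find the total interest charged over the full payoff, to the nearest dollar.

Monthly rate r = 27.4%/12 = 2.28333% = 0.0228333.
Payoff takes n = ⌈−ln(1 − rB₀/P)/ln(1+r)⌉ = ⌈26.527⌉ = 27 payments; the last is $198.68.
Total paid = 26·$375.00 + $198.68 = $9,948.68.
Total interest = total paid − principal = $9,948.68 − $7,400.00 = $2,548.68.

$2,549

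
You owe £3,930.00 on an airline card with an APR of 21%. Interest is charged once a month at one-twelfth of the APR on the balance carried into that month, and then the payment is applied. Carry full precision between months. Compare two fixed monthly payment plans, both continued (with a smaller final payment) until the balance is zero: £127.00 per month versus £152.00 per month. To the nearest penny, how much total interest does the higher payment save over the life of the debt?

£431.47

Monthly rate r = 21%/12 = 1.75% = 0.0175.
At £127.00/mo: n = ⌈−ln(1 − rB₀/P)/ln(1+r)⌉ = 45 payments (last £121.07); total interest = total paid − £3,930.00 = £1,779.07.
At £152.00/mo: 35 payments (last £109.60); total interest £1,347.60.
Interest saved = £1,779.07 − £1,347.60 = £431.47.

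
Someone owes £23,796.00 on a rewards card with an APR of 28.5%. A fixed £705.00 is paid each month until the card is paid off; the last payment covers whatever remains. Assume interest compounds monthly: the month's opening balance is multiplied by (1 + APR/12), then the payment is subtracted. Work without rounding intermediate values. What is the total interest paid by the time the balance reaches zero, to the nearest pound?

Monthly rate r = 28.5%/12 = 2.375% = 0.02375.
Payoff takes n = ⌈−ln(1 − rB₀/P)/ln(1+r)⌉ = ⌈68.918⌉ = 69 payments; the last is £647.67.
Total paid = 68·£705.00 + £647.67 = £48,587.67.
Total interest = total paid − principal = £48,587.67 − £23,796.00 = £24,791.67.

£24,792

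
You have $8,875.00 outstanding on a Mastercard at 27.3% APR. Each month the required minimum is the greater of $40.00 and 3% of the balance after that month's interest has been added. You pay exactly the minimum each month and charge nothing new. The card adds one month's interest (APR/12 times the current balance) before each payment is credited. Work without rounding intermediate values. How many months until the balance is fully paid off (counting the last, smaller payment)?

Monthly rate r = 27.3%/12 = 2.275% = 0.02275.
While 3% of the post-interest balance exceeds $40.00, each month B ← (B·(1+r))·(1 − 0.03), i.e. B shrinks by the factor (1+r)·0.97 = 0.99207.
This holds for months 1–241. Entering month 242 the balance is $1,301.98; 3% of the post-interest balance is now below $40.00, so the flat $40.00 minimum applies from here.
From month 242 a fixed $40.00 at rate r clears $1,301.98 in 60 more payments. Total: 241 + 60 = 301 months.

301 months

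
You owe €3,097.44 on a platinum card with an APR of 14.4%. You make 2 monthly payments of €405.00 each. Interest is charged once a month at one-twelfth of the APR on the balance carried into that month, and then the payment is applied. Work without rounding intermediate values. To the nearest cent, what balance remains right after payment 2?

€2,357.36

Monthly rate r = 14.4%/12 = 1.2% = 0.012.
Each month: B ← B·(1+r) − €405.00.
Month 1: interest €37.17; balance after payment €2,729.61.
Month 2: interest €32.76; balance after payment €2,357.36.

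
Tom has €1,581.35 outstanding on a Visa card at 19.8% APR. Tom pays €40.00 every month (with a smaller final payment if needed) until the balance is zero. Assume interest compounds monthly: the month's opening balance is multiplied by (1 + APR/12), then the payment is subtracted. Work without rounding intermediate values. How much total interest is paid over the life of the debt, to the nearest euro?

Monthly rate r = 19.8%/12 = 1.65% = 0.0165.
Payoff takes n = ⌈−ln(1 − rB₀/P)/ln(1+r)⌉ = ⌈64.553⌉ = 65 payments; the last is €22.21.
Total paid = 64·€40.00 + €22.21 = €2,582.21.
Total interest = total paid − principal = €2,582.21 − €1,581.35 = €1,000.86.

€1,001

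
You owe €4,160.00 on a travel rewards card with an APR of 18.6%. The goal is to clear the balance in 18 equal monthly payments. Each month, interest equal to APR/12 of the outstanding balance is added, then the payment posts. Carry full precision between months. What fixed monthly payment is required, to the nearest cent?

€266.62

Monthly rate r = 18.6%/12 = 1.55% = 0.0155.
Level-payment amortization: P = B₀·r / (1 − (1+r)^(−n)) = 4160.00·0.0155 / (1 − 1.0155^(−18)).
Denominator 1 − (1+r)^(−18) = 0.241839244.
P = 64.48 / 0.241839244 ≈ 266.62.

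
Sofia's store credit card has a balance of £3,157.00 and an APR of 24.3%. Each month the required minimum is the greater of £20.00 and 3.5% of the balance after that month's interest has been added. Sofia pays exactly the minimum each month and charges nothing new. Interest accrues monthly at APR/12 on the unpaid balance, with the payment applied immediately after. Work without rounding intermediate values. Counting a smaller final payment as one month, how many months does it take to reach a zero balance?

153 months

Monthly rate r = 24.3%/12 = 2.025% = 0.02025.
While 3.5% of the post-interest balance exceeds £20.00, each month B ← (B·(1+r))·(1 − 0.035), i.e. B shrinks by the factor (1+r)·0.965 = 0.98454.
This holds for months 1–111. Entering month 112 the balance is £560.07; 3.5% of the post-interest balance is now below £20.00, so the flat £20.00 minimum applies from here.
From month 112 a fixed £20.00 at rate r clears £560.07 in 42 more payments. Total: 111 + 42 = 153 months.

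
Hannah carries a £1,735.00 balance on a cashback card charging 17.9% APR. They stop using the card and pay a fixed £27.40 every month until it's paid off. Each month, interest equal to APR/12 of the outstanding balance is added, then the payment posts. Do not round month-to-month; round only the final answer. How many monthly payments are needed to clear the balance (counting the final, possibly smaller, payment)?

196 months

Monthly rate r = 17.9%/12 = 1.49167% = 0.0149167.
Recurrence: B ← B·(1+r) − £27.40.
Month 1: interest £25.88; balance after payment £1,733.48.
Month 2: interest £25.86; balance after payment £1,731.94.
Closed form: n = −ln(1 − rB₀/P)/ln(1+r) = −ln(0.055459)/ln(1.01492) ≈ 195.327, so the balance reaches zero during payment 196.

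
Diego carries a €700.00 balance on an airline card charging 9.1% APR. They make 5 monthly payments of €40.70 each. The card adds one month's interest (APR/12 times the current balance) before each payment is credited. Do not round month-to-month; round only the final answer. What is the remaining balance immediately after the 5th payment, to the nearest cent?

Monthly rate r = 9.1%/12 = 0.758333% = 0.00758333.
Each month: B ← B·(1+r) − €40.70.
Month 1: interest €5.31; balance after payment €664.61.
Month 2: interest €5.04; balance after payment €628.95.
Month 3: interest €4.77; balance after payment €593.02.
Month 4: interest €4.50; balance after payment €556.81.
Month 5: interest €4.22; balance after payment €520.34.

€520.34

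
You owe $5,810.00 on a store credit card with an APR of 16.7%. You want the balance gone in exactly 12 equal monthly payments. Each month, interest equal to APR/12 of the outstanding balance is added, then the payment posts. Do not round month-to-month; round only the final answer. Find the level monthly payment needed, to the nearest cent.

$529.07

Monthly rate r = 16.7%/12 = 1.39167% = 0.0139167.
Level-payment amortization: P = B₀·r / (1 − (1+r)^(−n)) = 5810.00·0.0139167 / (1 − 1.01392^(−12)).
Denominator 1 − (1+r)^(−12) = 0.152825537.
P = 80.8558 / 0.152825537 ≈ 529.07.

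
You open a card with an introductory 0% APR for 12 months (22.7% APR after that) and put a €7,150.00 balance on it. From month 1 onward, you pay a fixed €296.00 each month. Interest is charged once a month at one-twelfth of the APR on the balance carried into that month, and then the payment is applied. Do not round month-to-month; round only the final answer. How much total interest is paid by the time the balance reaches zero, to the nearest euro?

€529

Promo months 1–12 at r₀ = 0%/12 = 0; months 13+ at r₁ = 22.7%/12 = 0.0189167.
After month 12 (no interest yet): B = €7,150.00 − 12·€296.00 = €3,598.00.
Then at r₁ with €296.00/mo: n₂ = −ln(1 − r₁·B/P)/ln(1+r₁) ≈ 13.94 → 14 more payments.
Total paid = 25·€296.00 + €279.20 = €7,679.20; interest = €7,679.20 − €7,150.00 = €529.20.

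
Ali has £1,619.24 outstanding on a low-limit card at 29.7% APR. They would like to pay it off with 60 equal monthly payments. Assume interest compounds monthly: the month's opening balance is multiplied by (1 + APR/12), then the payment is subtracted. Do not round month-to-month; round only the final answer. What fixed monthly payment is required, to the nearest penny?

Monthly rate r = 29.7%/12 = 2.475% = 0.02475.
Level-payment amortization: P = B₀·r / (1 − (1+r)^(−n)) = 1619.24·0.02475 / (1 − 1.02475^(−60)).
Denominator 1 − (1+r)^(−60) = 0.769365443.
P = 40.0762 / 0.769365443 ≈ 52.09.

£52.09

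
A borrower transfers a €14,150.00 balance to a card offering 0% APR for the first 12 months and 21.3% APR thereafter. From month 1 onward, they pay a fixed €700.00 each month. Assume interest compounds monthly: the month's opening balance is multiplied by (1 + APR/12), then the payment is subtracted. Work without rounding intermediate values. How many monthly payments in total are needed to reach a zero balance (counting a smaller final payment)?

21 months

Promo months 1–12 at r₀ = 0%/12 = 0; months 13+ at r₁ = 21.3%/12 = 0.01775.
After month 12 (no interest yet): B = €14,150.00 − 12·€700.00 = €5,750.00.
Then at r₁ with €700.00/mo: n₂ = −ln(1 − r₁·B/P)/ln(1+r₁) ≈ 8.96 → 9 more payments.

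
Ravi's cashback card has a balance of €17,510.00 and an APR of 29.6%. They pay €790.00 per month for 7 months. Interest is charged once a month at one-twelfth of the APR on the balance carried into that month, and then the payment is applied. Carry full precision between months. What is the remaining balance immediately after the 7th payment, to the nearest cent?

Monthly rate r = 29.6%/12 = 2.46667% = 0.0246667.
Each month: B ← B·(1+r) − €790.00.
Month 1: interest €431.91; balance after payment €17,151.91.
Month 2: interest €423.08; balance after payment €16,784.99.
Month 3: interest €414.03; balance after payment €16,409.02.
Month 4: interest €404.76; balance after payment €16,023.78.
Month 5: interest €395.25; balance after payment €15,629.03.
Month 6: interest €385.52; balance after payment €15,224.55.
Month 7: interest €375.54; balance after payment €14,810.09.

€14,810.09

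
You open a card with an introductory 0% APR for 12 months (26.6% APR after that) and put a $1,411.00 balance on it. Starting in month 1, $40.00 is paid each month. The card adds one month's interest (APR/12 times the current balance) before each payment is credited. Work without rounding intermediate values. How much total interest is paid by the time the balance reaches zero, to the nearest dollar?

$393

Promo months 1–12 at r₀ = 0%/12 = 0; months 13+ at r₁ = 26.6%/12 = 0.0221667.
After month 12 (no interest yet): B = $1,411.00 − 12·$40.00 = $931.00.
Then at r₁ with $40.00/mo: n₂ = −ln(1 − r₁·B/P)/ln(1+r₁) ≈ 33.09 → 34 more payments.
Total paid = 45·$40.00 + $3.71 = $1,803.71; interest = $1,803.71 − $1,411.00 = $392.71.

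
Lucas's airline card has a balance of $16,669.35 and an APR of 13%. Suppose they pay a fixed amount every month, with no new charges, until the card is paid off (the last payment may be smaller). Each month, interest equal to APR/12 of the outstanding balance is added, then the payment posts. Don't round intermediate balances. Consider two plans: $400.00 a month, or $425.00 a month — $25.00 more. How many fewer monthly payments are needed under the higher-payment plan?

Monthly rate r = 13%/12 = 1.08333% = 0.0108333.
At $400.00/mo: n = ⌈−ln(1 − rB₀/P)/ln(1+r)⌉ = 56 payments (last $292.54); total interest = total paid − $16,669.35 = $5,623.19.
At $425.00/mo: 52 payments (last $146.11); total interest $5,151.76.
Payments saved = 56 − 52 = 4.

4 fewer payments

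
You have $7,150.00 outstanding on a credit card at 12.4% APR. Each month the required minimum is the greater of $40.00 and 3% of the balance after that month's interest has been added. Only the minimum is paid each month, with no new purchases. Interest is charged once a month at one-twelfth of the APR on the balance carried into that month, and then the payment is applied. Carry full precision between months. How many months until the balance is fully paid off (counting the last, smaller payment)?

Monthly rate r = 12.4%/12 = 1.03333% = 0.0103333.
While 3% of the post-interest balance exceeds $40.00, each month B ← (B·(1+r))·(1 − 0.03), i.e. B shrinks by the factor (1+r)·0.97 = 0.98002.
This holds for months 1–84. Entering month 85 the balance is $1,312.70; 3% of the post-interest balance is now below $40.00, so the flat $40.00 minimum applies from here.
From month 85 a fixed $40.00 at rate r clears $1,312.70 in 41 more payments. Total: 84 + 41 = 125 months.

125 months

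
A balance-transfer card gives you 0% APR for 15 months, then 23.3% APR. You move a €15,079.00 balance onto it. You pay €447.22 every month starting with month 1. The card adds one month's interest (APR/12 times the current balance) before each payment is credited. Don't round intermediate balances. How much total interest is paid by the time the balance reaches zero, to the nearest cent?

Promo months 1–15 at r₀ = 0%/12 = 0; months 16+ at r₁ = 23.3%/12 = 0.0194167.
After month 15 (no interest yet): B = €15,079.00 − 15·€447.22 = €8,370.70.
Then at r₁ with €447.22/mo: n₂ = −ln(1 − r₁·B/P)/ln(1+r₁) ≈ 23.49 → 24 more payments.
Total paid = 38·€447.22 + €218.53 = €17,212.89; interest = €17,212.89 − €15,079.00 = €2,133.89.

€2,133.89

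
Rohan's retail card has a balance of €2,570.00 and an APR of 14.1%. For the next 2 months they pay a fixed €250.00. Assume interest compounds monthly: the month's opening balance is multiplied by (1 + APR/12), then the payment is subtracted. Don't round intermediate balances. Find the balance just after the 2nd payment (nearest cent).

Monthly rate r = 14.1%/12 = 1.175% = 0.01175.
Each month: B ← B·(1+r) − €250.00.
Month 1: interest €30.20; balance after payment €2,350.20.
Month 2: interest €27.61; balance after payment €2,127.81.

€2,127.81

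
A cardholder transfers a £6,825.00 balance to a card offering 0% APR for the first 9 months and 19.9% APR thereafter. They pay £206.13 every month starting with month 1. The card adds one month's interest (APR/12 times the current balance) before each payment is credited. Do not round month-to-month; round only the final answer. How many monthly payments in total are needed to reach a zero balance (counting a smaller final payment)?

41 payments

Promo months 1–9 at r₀ = 0%/12 = 0; months 10+ at r₁ = 19.9%/12 = 0.0165833.
After month 9 (no interest yet): B = £6,825.00 − 9·£206.13 = £4,969.83.
Then at r₁ with £206.13/mo: n₂ = −ln(1 − r₁·B/P)/ln(1+r₁) ≈ 31.04 → 32 more payments.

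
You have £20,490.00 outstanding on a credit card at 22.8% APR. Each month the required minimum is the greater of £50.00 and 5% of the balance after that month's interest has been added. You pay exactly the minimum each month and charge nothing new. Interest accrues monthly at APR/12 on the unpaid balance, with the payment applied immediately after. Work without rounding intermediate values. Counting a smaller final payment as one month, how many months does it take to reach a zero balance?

Monthly rate r = 22.8%/12 = 1.9% = 0.019.
While 5% of the post-interest balance exceeds £50.00, each month B ← (B·(1+r))·(1 − 0.05), i.e. B shrinks by the factor (1+r)·0.95 = 0.96805.
This holds for months 1–94. Entering month 95 the balance is £968.13; 5% of the post-interest balance is now below £50.00, so the flat £50.00 minimum applies from here.
From month 95 a fixed £50.00 at rate r clears £968.13 in 25 more payments. Total: 94 + 25 = 119 months.

119 months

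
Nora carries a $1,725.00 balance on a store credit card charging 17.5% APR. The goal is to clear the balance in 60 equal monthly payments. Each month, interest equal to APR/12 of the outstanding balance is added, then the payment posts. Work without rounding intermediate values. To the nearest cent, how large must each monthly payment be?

Monthly rate r = 17.5%/12 = 1.45833% = 0.0145833.
Level-payment amortization: P = B₀·r / (1 − (1+r)^(−n)) = 1725.00·0.0145833 / (1 − 1.01458^(−60)).
Denominator 1 − (1+r)^(−60) = 0.580495552.
P = 25.1562 / 0.580495552 ≈ 43.34.

$43.34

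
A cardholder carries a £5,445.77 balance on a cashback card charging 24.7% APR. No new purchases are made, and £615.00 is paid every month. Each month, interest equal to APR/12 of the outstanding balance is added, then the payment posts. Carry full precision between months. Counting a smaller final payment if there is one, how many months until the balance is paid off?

Monthly rate r = 24.7%/12 = 2.05833% = 0.0205833.
Recurrence: B ← B·(1+r) − £615.00.
Month 1: interest £112.09; balance after payment £4,942.86.
Month 2: interest £101.74; balance after payment £4,429.60.
Closed form: n = −ln(1 − rB₀/P)/ln(1+r) = −ln(0.81774)/ln(1.02058) ≈ 9.876, so the balance reaches zero during payment 10.

10 payments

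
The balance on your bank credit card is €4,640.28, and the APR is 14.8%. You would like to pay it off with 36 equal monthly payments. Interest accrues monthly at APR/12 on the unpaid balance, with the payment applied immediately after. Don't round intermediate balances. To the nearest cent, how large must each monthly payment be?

€160.40

Monthly rate r = 14.8%/12 = 1.23333% = 0.0123333.
Level-payment amortization: P = B₀·r / (1 − (1+r)^(−n)) = 4640.28·0.0123333 / (1 − 1.01233^(−36)).
Denominator 1 − (1+r)^(−36) = 0.356790188.
P = 57.2301 / 0.356790188 ≈ 160.40.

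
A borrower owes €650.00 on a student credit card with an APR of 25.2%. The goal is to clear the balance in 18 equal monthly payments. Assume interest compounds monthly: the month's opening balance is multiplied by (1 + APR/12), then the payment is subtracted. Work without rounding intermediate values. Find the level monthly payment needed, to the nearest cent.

Monthly rate r = 25.2%/12 = 2.1% = 0.021.
Level-payment amortization: P = B₀·r / (1 − (1+r)^(−n)) = 650.00·0.021 / (1 − 1.021^(−18)).
Denominator 1 − (1+r)^(−18) = 0.312082049.
P = 13.65 / 0.312082049 ≈ 43.74.

€43.74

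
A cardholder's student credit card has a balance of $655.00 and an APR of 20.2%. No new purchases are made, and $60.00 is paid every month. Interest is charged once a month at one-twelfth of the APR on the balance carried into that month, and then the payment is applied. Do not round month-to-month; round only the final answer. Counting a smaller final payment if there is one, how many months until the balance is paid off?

Monthly rate r = 20.2%/12 = 1.68333% = 0.0168333.
Recurrence: B ← B·(1+r) − $60.00.
Month 1: interest $11.03; balance after payment $606.03.
Month 2: interest $10.20; balance after payment $556.23.
Closed form: n = −ln(1 − rB₀/P)/ln(1+r) = −ln(0.81624)/ln(1.01683) ≈ 12.164, so the balance reaches zero during payment 13.

13 months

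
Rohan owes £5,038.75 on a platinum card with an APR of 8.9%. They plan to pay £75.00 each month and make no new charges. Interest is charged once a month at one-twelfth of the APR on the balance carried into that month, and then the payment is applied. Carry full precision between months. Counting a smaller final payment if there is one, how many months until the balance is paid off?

94 payments

Monthly rate r = 8.9%/12 = 0.741667% = 0.00741667.
Recurrence: B ← B·(1+r) − £75.00.
Month 1: interest £37.37; balance after payment £5,001.12.
Month 2: interest £37.09; balance after payment £4,963.21.
Closed form: n = −ln(1 − rB₀/P)/ln(1+r) = −ln(0.50172)/ln(1.00742) ≈ 93.338, so the balance reaches zero during payment 94.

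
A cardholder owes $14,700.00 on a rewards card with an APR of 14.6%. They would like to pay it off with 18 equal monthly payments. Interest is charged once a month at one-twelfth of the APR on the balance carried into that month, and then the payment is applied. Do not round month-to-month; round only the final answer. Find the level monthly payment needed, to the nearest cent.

Monthly rate r = 14.6%/12 = 1.21667% = 0.0121667.
Level-payment amortization: P = B₀·r / (1 − (1+r)^(−n)) = 14700.00·0.0121667 / (1 − 1.01217^(−18)).
Denominator 1 − (1+r)^(−18) = 0.195615957.
P = 178.85 / 0.195615957 ≈ 914.29.

$914.29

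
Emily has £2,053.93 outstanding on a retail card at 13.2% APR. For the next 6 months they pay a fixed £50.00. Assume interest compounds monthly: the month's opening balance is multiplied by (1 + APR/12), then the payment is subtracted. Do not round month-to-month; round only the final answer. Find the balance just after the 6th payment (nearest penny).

Monthly rate r = 13.2%/12 = 1.1% = 0.011.
Each month: B ← B·(1+r) − £50.00.
Month 1: interest £22.59; balance after payment £2,026.52.
Month 2: interest £22.29; balance after payment £1,998.81.
Month 3: interest £21.99; balance after payment £1,970.80.
Month 4: interest £21.68; balance after payment £1,942.48.
Month 5: interest £21.37; balance after payment £1,913.85.
Month 6: interest £21.05; balance after payment £1,884.90.

£1,884.90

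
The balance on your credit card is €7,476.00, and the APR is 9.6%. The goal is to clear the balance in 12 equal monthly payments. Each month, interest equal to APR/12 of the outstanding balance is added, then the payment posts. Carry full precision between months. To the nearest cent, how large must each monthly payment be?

Monthly rate r = 9.6%/12 = 0.8% = 0.008.
Level-payment amortization: P = B₀·r / (1 − (1+r)^(−n)) = 7476.00·0.008 / (1 − 1.008^(−12)).
Denominator 1 − (1+r)^(−12) = 0.0911889169.
P = 59.808 / 0.0911889169 ≈ 655.87.

€655.87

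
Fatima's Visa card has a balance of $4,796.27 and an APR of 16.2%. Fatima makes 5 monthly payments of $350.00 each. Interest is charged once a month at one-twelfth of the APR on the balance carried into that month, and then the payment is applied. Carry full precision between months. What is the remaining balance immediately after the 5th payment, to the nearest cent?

$3,330.99

Monthly rate r = 16.2%/12 = 1.35% = 0.0135.
Each month: B ← B·(1+r) − $350.00.
Month 1: interest $64.75; balance after payment $4,511.02.
Month 2: interest $60.90; balance after payment $4,221.92.
Month 3: interest $57.00; balance after payment $3,928.91.
Month 4: interest $53.04; balance after payment $3,631.95.
Month 5: interest $49.03; balance after payment $3,330.99.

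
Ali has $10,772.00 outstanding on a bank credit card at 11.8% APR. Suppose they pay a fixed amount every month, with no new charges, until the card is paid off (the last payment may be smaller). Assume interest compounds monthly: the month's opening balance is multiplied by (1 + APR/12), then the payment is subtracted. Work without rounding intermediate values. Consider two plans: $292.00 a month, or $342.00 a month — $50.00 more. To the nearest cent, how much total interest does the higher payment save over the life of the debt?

Monthly rate r = 11.8%/12 = 0.983333% = 0.00983333.
At $292.00/mo: n = ⌈−ln(1 − rB₀/P)/ln(1+r)⌉ = 47 payments (last $14.34); total interest = total paid − $10,772.00 = $2,674.34.
At $342.00/mo: 38 payments (last $300.88); total interest $2,182.88.
Interest saved = $2,674.34 − $2,182.88 = $491.46.

$491.46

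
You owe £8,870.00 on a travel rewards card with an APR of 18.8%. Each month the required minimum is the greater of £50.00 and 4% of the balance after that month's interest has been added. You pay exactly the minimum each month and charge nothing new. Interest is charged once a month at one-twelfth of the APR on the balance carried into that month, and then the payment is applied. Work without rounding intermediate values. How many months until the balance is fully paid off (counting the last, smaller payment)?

110 months

Monthly rate r = 18.8%/12 = 1.56667% = 0.0156667.
While 4% of the post-interest balance exceeds £50.00, each month B ← (B·(1+r))·(1 − 0.04), i.e. B shrinks by the factor (1+r)·0.96 = 0.97504.
This holds for months 1–79. Entering month 80 the balance is £1,204.19; 4% of the post-interest balance is now below £50.00, so the flat £50.00 minimum applies from here.
From month 80 a fixed £50.00 at rate r clears £1,204.19 in 31 more payments. Total: 79 + 31 = 110 months.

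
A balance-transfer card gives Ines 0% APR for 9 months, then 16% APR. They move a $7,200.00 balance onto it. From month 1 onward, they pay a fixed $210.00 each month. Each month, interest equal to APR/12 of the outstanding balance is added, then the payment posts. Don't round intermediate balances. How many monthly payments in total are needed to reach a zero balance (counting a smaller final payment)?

41 months

Promo months 1–9 at r₀ = 0%/12 = 0; months 10+ at r₁ = 16%/12 = 0.0133333.
After month 9 (no interest yet): B = $7,200.00 − 9·$210.00 = $5,310.00.
Then at r₁ with $210.00/mo: n₂ = −ln(1 − r₁·B/P)/ln(1+r₁) ≈ 31.04 → 32 more payments.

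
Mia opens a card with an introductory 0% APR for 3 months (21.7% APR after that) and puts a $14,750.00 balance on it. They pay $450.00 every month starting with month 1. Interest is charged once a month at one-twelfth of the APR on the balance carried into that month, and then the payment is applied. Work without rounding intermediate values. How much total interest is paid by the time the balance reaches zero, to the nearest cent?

$6,015.70

Promo months 1–3 at r₀ = 0%/12 = 0; months 4+ at r₁ = 21.7%/12 = 0.0180833.
After month 3 (no interest yet): B = $14,750.00 − 3·$450.00 = $13,400.00.
Then at r₁ with $450.00/mo: n₂ = −ln(1 − r₁·B/P)/ln(1+r₁) ≈ 43.14 → 44 more payments.
Total paid = 46·$450.00 + $65.70 = $20,765.70; interest = $20,765.70 − $14,750.00 = $6,015.70.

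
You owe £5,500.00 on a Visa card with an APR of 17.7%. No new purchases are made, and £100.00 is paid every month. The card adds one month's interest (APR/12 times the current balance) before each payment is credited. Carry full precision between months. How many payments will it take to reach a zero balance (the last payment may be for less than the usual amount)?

114 payments

Monthly rate r = 17.7%/12 = 1.475% = 0.01475.
Recurrence: B ← B·(1+r) − £100.00.
Month 1: interest £81.12; balance after payment £5,481.12.
Month 2: interest £80.85; balance after payment £5,461.97.
Closed form: n = −ln(1 − rB₀/P)/ln(1+r) = −ln(0.18875)/ln(1.01475) ≈ 113.871, so the balance reaches zero during payment 114.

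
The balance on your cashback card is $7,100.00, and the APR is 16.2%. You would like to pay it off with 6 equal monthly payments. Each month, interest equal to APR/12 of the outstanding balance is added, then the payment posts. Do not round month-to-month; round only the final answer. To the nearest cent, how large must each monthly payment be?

$1,239.87

Monthly rate r = 16.2%/12 = 1.35% = 0.0135.
Level-payment amortization: P = B₀·r / (1 − (1+r)^(−n)) = 7100.00·0.0135 / (1 − 1.0135^(−6)).
Denominator 1 − (1+r)^(−6) = 0.0773064562.
P = 95.85 / 0.0773064562 ≈ 1239.87.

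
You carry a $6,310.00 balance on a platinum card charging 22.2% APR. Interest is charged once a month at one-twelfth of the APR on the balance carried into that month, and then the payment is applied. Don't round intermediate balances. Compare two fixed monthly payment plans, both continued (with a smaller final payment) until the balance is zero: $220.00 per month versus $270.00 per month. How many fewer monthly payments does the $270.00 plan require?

11 fewer payments

Monthly rate r = 22.2%/12 = 1.85% = 0.0185.
At $220.00/mo: n = ⌈−ln(1 − rB₀/P)/ln(1+r)⌉ = 42 payments (last $57.51); total interest = total paid − $6,310.00 = $2,767.51.
At $270.00/mo: 31 payments (last $240.69); total interest $2,030.69.
Payments saved = 42 − 31 = 11.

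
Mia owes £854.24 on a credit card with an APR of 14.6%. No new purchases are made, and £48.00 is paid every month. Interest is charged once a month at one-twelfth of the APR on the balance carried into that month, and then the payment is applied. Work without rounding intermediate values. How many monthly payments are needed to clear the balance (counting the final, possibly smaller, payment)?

Monthly rate r = 14.6%/12 = 1.21667% = 0.0121667.
Recurrence: B ← B·(1+r) − £48.00.
Month 1: interest £10.39; balance after payment £816.63.
Month 2: interest £9.94; balance after payment £778.57.
Closed form: n = −ln(1 − rB₀/P)/ln(1+r) = −ln(0.78347)/ln(1.01217) ≈ 20.178, so the balance reaches zero during payment 21.

21 months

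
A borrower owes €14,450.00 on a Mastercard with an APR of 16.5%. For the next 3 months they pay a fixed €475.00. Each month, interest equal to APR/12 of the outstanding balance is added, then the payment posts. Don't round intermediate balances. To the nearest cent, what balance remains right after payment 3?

€13,609.61

Monthly rate r = 16.5%/12 = 1.375% = 0.01375.
Each month: B ← B·(1+r) − €475.00.
Month 1: interest €198.69; balance after payment €14,173.69.
Month 2: interest €194.89; balance after payment €13,893.58.
Month 3: interest €191.04; balance after payment €13,609.61.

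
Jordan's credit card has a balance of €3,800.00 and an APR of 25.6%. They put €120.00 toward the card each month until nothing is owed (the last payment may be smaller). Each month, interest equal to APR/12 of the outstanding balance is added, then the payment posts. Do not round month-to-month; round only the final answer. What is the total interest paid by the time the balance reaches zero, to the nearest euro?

€2,599

Monthly rate r = 25.6%/12 = 2.13333% = 0.0213333.
Payoff takes n = ⌈−ln(1 − rB₀/P)/ln(1+r)⌉ = ⌈53.325⌉ = 54 payments; the last is €39.31.
Total paid = 53·€120.00 + €39.31 = €6,399.31.
Total interest = total paid − principal = €6,399.31 − €3,800.00 = €2,599.31.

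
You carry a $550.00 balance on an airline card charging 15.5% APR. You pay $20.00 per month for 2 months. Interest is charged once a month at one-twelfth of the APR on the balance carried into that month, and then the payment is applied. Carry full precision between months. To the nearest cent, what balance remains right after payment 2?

$524.04

Monthly rate r = 15.5%/12 = 1.29167% = 0.0129167.
Each month: B ← B·(1+r) − $20.00.
Month 1: interest $7.10; balance after payment $537.10.
Month 2: interest $6.94; balance after payment $524.04.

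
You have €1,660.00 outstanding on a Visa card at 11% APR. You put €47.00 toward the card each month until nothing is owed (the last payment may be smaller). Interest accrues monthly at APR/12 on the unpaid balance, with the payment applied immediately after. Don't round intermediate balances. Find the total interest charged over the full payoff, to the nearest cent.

€355.02

Monthly rate r = 11%/12 = 0.916667% = 0.00916667.
Payoff takes n = ⌈−ln(1 − rB₀/P)/ln(1+r)⌉ = ⌈42.872⌉ = 43 payments; the last is €41.02.
Total paid = 42·€47.00 + €41.02 = €2,015.02.
Total interest = total paid − principal = €2,015.02 − €1,660.00 = €355.02.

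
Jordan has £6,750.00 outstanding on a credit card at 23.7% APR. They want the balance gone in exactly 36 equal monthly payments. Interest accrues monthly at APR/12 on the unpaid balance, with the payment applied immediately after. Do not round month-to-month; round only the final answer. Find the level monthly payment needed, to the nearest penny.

Monthly rate r = 23.7%/12 = 1.975% = 0.01975.
Level-payment amortization: P = B₀·r / (1 − (1+r)^(−n)) = 6750.00·0.01975 / (1 − 1.01975^(−36)).
Denominator 1 − (1+r)^(−36) = 0.505431677.
P = 133.312 / 0.505431677 ≈ 263.76.

£263.76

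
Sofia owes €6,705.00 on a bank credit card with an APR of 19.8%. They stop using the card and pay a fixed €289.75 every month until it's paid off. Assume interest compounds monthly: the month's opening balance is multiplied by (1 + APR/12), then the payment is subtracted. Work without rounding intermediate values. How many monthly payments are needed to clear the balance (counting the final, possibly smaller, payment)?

Monthly rate r = 19.8%/12 = 1.65% = 0.0165.
Recurrence: B ← B·(1+r) − €289.75.
Month 1: interest €110.63; balance after payment €6,525.88.
Month 2: interest €107.68; balance after payment €6,343.81.
Closed form: n = −ln(1 − rB₀/P)/ln(1+r) = −ln(0.61818)/ln(1.0165) ≈ 29.390, so the balance reaches zero during payment 30.

30 months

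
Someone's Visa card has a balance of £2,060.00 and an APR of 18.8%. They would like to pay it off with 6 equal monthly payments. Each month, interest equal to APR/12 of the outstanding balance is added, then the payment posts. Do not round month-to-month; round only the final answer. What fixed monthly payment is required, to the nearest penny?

Monthly rate r = 18.8%/12 = 1.56667% = 0.0156667.
Level-payment amortization: P = B₀·r / (1 − (1+r)^(−n)) = 2060.00·0.0156667 / (1 − 1.01567^(−6)).
Denominator 1 − (1+r)^(−6) = 0.0890536438.
P = 32.2733 / 0.0890536438 ≈ 362.40.

£362.40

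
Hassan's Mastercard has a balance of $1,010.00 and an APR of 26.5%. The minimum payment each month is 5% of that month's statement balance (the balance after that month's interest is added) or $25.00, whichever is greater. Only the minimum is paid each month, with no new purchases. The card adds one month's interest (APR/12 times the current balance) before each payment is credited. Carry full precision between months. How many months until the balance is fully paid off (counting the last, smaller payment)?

Monthly rate r = 26.5%/12 = 2.20833% = 0.0220833.
While 5% of the post-interest balance exceeds $25.00, each month B ← (B·(1+r))·(1 − 0.05), i.e. B shrinks by the factor (1+r)·0.95 = 0.97098.
This holds for months 1–25. Entering month 26 the balance is $483.69; 5% of the post-interest balance is now below $25.00, so the flat $25.00 minimum applies from here.
From month 26 a fixed $25.00 at rate r clears $483.69 in 26 more payments. Total: 25 + 26 = 51 months.

51 months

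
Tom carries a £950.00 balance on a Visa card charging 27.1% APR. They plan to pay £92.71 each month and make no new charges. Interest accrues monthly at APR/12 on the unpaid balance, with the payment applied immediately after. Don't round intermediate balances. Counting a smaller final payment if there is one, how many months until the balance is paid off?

12 payments

Monthly rate r = 27.1%/12 = 2.25833% = 0.0225833.
Recurrence: B ← B·(1+r) − £92.71.
Month 1: interest £21.45; balance after payment £878.74.
Month 2: interest £19.84; balance after payment £805.88.
Closed form: n = −ln(1 − rB₀/P)/ln(1+r) = −ln(0.76859)/ln(1.02258) ≈ 11.786, so the balance reaches zero during payment 12.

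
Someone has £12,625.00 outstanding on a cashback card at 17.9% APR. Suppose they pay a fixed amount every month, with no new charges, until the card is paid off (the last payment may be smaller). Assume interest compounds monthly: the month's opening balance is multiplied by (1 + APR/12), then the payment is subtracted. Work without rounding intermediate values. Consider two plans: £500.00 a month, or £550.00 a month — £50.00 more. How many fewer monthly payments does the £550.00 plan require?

Monthly rate r = 17.9%/12 = 1.49167% = 0.0149167.
At £500.00/mo: n = ⌈−ln(1 − rB₀/P)/ln(1+r)⌉ = 32 payments (last £460.83); total interest = total paid − £12,625.00 = £3,335.83.
At £550.00/mo: 29 payments (last £171.16); total interest £2,946.16.
Payments saved = 32 − 29 = 3.

3 fewer payments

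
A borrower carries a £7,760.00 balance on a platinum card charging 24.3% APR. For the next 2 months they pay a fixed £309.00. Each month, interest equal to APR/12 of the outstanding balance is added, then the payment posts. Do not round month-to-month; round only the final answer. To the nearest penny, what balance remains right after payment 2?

Monthly rate r = 24.3%/12 = 2.025% = 0.02025.
Each month: B ← B·(1+r) − £309.00.
Month 1: interest £157.14; balance after payment £7,608.14.
Month 2: interest £154.06; balance after payment £7,453.20.

£7,453.20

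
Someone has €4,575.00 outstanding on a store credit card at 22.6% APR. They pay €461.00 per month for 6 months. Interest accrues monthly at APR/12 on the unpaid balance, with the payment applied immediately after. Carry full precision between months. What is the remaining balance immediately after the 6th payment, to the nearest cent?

Monthly rate r = 22.6%/12 = 1.88333% = 0.0188333.
Each month: B ← B·(1+r) − €461.00.
Month 1: interest €86.16; balance after payment €4,200.16.
Month 2: interest €79.10; balance after payment €3,818.27.
Month 3: interest €71.91; balance after payment €3,429.18.
Month 4: interest €64.58; balance after payment €3,032.76.
Month 5: interest €57.12; balance after payment €2,628.88.
Month 6: interest €49.51; balance after payment €2,217.39.

€2,217.39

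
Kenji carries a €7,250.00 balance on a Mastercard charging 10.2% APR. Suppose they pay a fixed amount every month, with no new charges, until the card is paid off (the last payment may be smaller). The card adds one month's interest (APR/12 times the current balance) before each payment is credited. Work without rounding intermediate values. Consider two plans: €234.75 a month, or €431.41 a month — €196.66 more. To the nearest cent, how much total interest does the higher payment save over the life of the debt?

Monthly rate r = 10.2%/12 = 0.85% = 0.0085.
At €234.75/mo: n = ⌈−ln(1 − rB₀/P)/ln(1+r)⌉ = 36 payments (last €229.24); total interest = total paid − €7,250.00 = €1,195.49.
At €431.41/mo: 19 payments (last €91.22); total interest €606.60.
Interest saved = €1,195.49 − €606.60 = €588.89.

€588.89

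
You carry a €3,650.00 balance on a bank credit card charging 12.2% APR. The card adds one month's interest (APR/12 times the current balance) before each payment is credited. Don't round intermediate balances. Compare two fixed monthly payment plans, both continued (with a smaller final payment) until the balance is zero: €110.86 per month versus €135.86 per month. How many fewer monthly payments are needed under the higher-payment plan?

9 fewer payments

Monthly rate r = 12.2%/12 = 1.01667% = 0.0101667.
At €110.86/mo: n = ⌈−ln(1 − rB₀/P)/ln(1+r)⌉ = 41 payments (last €32.46); total interest = total paid − €3,650.00 = €816.86.
At €135.86/mo: 32 payments (last €73.25); total interest €634.91.
Payments saved = 41 − 32 = 9.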